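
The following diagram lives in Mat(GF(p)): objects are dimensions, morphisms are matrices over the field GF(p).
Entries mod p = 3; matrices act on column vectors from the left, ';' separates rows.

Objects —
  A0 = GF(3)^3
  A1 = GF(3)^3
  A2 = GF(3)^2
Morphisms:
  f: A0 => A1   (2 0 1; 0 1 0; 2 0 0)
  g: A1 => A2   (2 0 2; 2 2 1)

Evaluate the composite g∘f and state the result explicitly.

Answer: (2 0 2; 0 2 2)

Work:
  e0=(1,0,0) f=>(2,0,2) g=>(2,0)
  e1=(0,1,0) f=>(0,1,0) g=>(0,2)
  e2=(0,0,1) f=>(1,0,0) g=>(2,2)
⟦path⟧: (2 0 2; 0 2 2)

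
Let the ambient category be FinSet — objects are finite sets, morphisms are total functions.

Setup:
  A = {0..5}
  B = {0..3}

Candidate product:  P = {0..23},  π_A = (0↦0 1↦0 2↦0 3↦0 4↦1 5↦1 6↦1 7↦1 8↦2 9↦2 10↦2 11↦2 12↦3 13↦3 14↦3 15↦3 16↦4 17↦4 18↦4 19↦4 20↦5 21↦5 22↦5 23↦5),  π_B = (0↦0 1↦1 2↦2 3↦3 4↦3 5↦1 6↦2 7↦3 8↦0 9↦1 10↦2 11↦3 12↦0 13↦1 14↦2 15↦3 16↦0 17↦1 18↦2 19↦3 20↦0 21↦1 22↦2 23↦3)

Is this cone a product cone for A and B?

Answer: NOT A VALID PRODUCT — duplicate pair at indices 7,4

Trace:
|A|·|B| = 6·4 = 24;  |P| = 24
Check the pairing map k ↦ (π_A(k), π_B(k)):
  0 ↦ (0,0)
  1 ↦ (0,1)
  2 ↦ (0,2)
  3 ↦ (0,3)
  4 ↦ (1,3)
  5 ↦ (1,1)
  6 ↦ (1,2)
  7 ↦ (1,3)  ✗ repeats pair of k=4
  8 ↦ (2,0)
  9 ↦ (2,1)
  10 ↦ (2,2)
  11 ↦ (2,3)
  12 ↦ (3,0)
  13 ↦ (3,1)
  14 ↦ (3,2)
  15 ↦ (3,3)
  16 ↦ (4,0)
  17 ↦ (4,1)
  18 ↦ (4,2)
  19 ↦ (4,3)
  20 ↦ (5,0)
  21 ↦ (5,1)
  22 ↦ (5,2)
  23 ↦ (5,3)
distinct pairs in image: 23 / 24 needed
  → (1,3) hit at k=4 and k=7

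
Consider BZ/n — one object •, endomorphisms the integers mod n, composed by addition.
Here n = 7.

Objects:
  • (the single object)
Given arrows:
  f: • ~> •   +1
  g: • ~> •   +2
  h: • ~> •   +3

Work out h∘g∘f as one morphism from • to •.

Answer: +6

Derivation:
  0 +1≡1 +2≡3 +3≡6  (mod 7)
⟦path⟧: +6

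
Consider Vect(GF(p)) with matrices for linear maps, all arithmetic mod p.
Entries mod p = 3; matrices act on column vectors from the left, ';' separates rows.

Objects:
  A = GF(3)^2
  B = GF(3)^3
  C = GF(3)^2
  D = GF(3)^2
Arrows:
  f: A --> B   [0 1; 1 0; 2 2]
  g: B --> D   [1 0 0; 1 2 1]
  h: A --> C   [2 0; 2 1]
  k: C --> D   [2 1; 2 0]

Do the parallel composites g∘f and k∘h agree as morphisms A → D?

Answer: COMMUTES

Trace:
Along f;g (path 1):
  e0=[1,0] f-->[0,1,2] g-->[0,1]
  e1=[0,1] f-->[1,0,2] g-->[1,0]
  ⟦path⟧₁ = [0 1; 1 0]
Along h;k (path 2):
  e0=[1,0] h-->[2,2] k-->[0,1]
  e1=[0,1] h-->[0,1] k-->[1,0]
  ⟦path⟧₂ = [0 1; 1 0]
Equal? equal; square commutes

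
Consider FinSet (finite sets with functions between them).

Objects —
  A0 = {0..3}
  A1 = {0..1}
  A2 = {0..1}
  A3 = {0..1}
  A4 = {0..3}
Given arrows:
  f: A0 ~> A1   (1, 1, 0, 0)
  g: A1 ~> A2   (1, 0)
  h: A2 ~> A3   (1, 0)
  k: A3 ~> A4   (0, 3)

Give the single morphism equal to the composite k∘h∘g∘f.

  0 f~>1 g~>0 h~>1 k~>3
  1 f~>1 g~>0 h~>1 k~>3
  2 f~>0 g~>1 h~>0 k~>0
  3 f~>0 g~>1 h~>0 k~>0
composite: (3, 3, 0, 0)

Answer: (3, 3, 0, 0)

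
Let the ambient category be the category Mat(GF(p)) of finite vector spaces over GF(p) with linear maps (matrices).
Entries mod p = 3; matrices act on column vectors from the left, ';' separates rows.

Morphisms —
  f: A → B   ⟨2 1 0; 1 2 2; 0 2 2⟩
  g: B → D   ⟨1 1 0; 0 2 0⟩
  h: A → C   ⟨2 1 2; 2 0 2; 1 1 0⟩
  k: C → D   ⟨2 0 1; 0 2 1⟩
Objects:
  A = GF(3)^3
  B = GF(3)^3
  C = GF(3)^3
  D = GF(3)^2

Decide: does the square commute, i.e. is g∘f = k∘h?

Answer: DOES NOT COMMUTE

Trace:
Path 1 = f;g:
  e0=(1,0,0) f→(2,1,0) g→(0,2)
  e1=(0,1,0) f→(1,2,2) g→(0,1)
  e2=(0,0,1) f→(0,2,2) g→(2,1)
  result₁ = ⟨0 0 2; 2 1 1⟩
Path 2 = h;k:
  e0=(1,0,0) h→(2,2,1) k→(2,2)
  e1=(0,1,0) h→(1,0,1) k→(0,1)
  e2=(0,0,1) h→(2,2,0) k→(1,1)
  result₂ = ⟨2 0 1; 2 1 1⟩
Equal? NO — does not commute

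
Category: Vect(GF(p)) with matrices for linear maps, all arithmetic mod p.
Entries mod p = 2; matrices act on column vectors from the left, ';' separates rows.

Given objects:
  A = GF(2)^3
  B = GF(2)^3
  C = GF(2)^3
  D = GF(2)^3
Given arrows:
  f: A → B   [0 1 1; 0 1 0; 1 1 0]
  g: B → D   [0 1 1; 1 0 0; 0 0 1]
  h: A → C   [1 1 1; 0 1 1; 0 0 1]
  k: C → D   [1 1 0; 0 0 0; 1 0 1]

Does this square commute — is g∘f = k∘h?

1) trace f;g:
  e0=(1,0,0) f→(0,0,1) g→(1,0,1)
  e1=(0,1,0) f→(1,1,1) g→(0,1,1)
  e2=(0,0,1) f→(1,0,0) g→(0,1,0)
  ⟦path⟧₁ = [1 0 0; 0 1 1; 1 1 0]
2) trace h;k:
  e0=(1,0,0) h→(1,0,0) k→(1,0,1)
  e1=(0,1,0) h→(1,1,0) k→(0,0,1)
  e2=(0,0,1) h→(1,1,1) k→(0,0,0)
  ⟦path⟧₂ = [1 0 0; 0 0 0; 1 1 0]
Equal? NO — does not commute

Answer: DOES NOT COMMUTE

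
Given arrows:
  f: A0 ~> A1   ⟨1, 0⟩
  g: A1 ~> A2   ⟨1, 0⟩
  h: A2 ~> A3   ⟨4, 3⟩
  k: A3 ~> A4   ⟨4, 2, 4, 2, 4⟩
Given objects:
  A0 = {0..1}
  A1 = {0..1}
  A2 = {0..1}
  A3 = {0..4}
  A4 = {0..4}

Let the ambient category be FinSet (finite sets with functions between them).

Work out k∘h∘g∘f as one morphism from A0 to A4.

  0 f~>1 g~>0 h~>4 k~>4
  1 f~>0 g~>1 h~>3 k~>2
⟦path⟧: ⟨4, 2⟩

Answer: ⟨4, 2⟩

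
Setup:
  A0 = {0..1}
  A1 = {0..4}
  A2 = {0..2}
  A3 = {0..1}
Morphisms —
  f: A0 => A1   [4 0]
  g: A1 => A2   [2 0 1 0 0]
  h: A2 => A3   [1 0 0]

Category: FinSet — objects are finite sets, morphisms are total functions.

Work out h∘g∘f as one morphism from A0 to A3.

Answer: [1 0]

Trace:
  0 f=>4 g=>0 h=>1
  1 f=>0 g=>2 h=>0
⟦path⟧: [1 0]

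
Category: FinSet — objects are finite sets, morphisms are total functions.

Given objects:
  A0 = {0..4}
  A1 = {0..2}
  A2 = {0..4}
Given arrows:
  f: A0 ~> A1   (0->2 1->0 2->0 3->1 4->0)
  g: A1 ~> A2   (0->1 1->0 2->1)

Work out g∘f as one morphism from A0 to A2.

  0 f~>2 g~>1
  1 f~>0 g~>1
  2 f~>0 g~>1
  3 f~>1 g~>0
  4 f~>0 g~>1
composite: (0->1 1->1 2->1 3->0 4->1)

Answer: (0->1 1->1 2->1 3->0 4->1)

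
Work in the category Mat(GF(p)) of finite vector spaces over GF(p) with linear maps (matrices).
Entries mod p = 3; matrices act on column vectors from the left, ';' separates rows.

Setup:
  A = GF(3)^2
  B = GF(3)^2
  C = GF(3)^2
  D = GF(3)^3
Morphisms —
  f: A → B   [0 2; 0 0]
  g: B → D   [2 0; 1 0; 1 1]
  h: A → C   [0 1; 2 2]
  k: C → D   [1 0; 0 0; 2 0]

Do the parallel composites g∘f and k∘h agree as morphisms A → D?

Answer: DOES NOT COMMUTE

Derivation:
Along f;g (path 1):
  e0=⟨1,0⟩ f→⟨0,0⟩ g→⟨0,0,0⟩
  e1=⟨0,1⟩ f→⟨2,0⟩ g→⟨1,2,2⟩
  result₁ = [0 1; 0 2; 0 2]
Along h;k (path 2):
  e0=⟨1,0⟩ h→⟨0,2⟩ k→⟨0,0,0⟩
  e1=⟨0,1⟩ h→⟨1,2⟩ k→⟨1,0,2⟩
  result₂ = [0 1; 0 0; 0 2]
Equal? NO — does not commute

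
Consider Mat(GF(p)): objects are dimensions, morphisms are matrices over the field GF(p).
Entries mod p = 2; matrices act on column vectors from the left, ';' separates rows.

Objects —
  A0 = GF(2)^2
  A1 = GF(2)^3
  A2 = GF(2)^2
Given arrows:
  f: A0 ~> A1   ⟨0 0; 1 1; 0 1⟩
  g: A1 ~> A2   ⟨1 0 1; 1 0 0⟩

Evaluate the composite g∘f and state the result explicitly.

Answer: ⟨0 1; 0 0⟩

Work:
  e0=(1,0) f~>(0,1,0) g~>(0,0)
  e1=(0,1) f~>(0,1,1) g~>(1,0)
composite: ⟨0 1; 0 0⟩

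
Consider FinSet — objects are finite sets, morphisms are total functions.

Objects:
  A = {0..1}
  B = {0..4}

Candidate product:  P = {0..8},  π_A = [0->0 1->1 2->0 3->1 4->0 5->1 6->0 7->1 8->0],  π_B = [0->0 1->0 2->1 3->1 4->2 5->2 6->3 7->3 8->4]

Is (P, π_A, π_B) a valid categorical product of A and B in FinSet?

Answer: NOT A VALID PRODUCT — |P|=9 ≠ |A|·|B|=10

Trace:
|A|·|B| = 2·5 = 10;  |P| = 9
  → cardinalities differ; no bijection possible.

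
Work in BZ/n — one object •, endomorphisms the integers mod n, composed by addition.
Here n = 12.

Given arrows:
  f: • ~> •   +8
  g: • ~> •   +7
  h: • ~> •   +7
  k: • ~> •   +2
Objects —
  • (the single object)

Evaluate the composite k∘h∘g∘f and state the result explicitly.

Answer: +0

Trace:
  0 +8≡8 +7≡3 +7≡10 +2≡0  (mod 12)
result: +0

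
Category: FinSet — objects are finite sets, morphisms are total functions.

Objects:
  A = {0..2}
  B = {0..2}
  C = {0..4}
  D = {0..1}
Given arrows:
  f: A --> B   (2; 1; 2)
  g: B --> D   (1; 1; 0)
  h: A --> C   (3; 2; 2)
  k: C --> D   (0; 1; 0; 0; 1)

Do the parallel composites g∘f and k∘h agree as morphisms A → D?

Path 1 = f;g:
  0 f-->2 g-->0
  1 f-->1 g-->1
  2 f-->2 g-->0
  ⟦path⟧₁ = (0; 1; 0)
Path 2 = h;k:
  0 h-->3 k-->0
  1 h-->2 k-->0
  2 h-->2 k-->0
  ⟦path⟧₂ = (0; 0; 0)
Equal? NO — does not commute

Answer: DOES NOT COMMUTE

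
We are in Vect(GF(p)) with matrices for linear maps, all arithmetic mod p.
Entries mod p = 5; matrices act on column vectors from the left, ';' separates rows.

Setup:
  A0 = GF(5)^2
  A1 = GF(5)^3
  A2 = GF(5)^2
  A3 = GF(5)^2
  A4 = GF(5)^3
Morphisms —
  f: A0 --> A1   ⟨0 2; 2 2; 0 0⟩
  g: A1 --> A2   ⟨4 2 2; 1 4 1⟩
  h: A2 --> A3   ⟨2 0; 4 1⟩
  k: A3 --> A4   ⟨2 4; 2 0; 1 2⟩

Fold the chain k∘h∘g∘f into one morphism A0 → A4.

Answer: ⟨2 0; 1 3; 1 0⟩

Work:
  e0=(1,0) f-->(0,2,0) g-->(4,3) h-->(3,4) k-->(2,1,1)
  e1=(0,1) f-->(2,2,0) g-->(2,0) h-->(4,3) k-->(0,3,0)
result: ⟨2 0; 1 3; 1 0⟩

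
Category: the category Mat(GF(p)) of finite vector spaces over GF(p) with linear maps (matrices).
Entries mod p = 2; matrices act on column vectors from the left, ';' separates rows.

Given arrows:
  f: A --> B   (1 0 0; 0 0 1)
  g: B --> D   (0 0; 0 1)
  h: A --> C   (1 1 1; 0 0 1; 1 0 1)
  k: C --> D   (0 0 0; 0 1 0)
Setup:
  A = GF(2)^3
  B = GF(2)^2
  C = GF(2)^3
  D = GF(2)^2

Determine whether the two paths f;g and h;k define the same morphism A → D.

Along f;g (path 1):
  e0=(1,0,0) f-->(1,0) g-->(0,0)
  e1=(0,1,0) f-->(0,0) g-->(0,0)
  e2=(0,0,1) f-->(0,1) g-->(0,1)
  result₁ = (0 0 0; 0 0 1)
Along h;k (path 2):
  e0=(1,0,0) h-->(1,0,1) k-->(0,0)
  e1=(0,1,0) h-->(1,0,0) k-->(0,0)
  e2=(0,0,1) h-->(1,1,1) k-->(0,1)
  result₂ = (0 0 0; 0 0 1)
Equal? YES — commutes

Answer: COMMUTES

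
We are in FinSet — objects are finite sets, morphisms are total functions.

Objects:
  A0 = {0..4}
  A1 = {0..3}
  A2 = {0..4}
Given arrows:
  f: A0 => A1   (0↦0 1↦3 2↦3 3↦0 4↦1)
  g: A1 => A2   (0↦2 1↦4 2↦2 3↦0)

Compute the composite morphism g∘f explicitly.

Answer: (0↦2 1↦0 2↦0 3↦2 4↦4)

Derivation:
  0 f=>0 g=>2
  1 f=>3 g=>0
  2 f=>3 g=>0
  3 f=>0 g=>2
  4 f=>1 g=>4
composite: (0↦2 1↦0 2↦0 3↦2 4↦4)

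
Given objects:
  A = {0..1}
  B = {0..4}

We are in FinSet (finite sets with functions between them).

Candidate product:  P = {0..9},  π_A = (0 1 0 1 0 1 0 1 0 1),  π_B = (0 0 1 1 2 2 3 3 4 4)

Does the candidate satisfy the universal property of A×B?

|A|·|B| = 2·5 = 10;  |P| = 10
Check the pairing map k ↦ (π_A(k), π_B(k)):
  0 ↦ (0,0)
  1 ↦ (1,0)
  2 ↦ (0,1)
  3 ↦ (1,1)
  4 ↦ (0,2)
  5 ↦ (1,2)
  6 ↦ (0,3)
  7 ↦ (1,3)
  8 ↦ (0,4)
  9 ↦ (1,4)
distinct pairs in image: 10 / 10 needed
  → bijection onto A×B; projections well-typed.

Answer: VALID PRODUCT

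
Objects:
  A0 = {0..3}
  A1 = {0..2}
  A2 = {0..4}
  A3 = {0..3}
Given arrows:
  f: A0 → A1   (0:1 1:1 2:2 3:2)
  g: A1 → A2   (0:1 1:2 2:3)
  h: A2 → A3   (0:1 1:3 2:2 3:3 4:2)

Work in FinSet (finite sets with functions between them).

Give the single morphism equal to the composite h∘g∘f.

  0 f→1 g→2 h→2
  1 f→1 g→2 h→2
  2 f→2 g→3 h→3
  3 f→2 g→3 h→3
result: (0:2 1:2 2:3 3:3)

Answer: (0:2 1:2 2:3 3:3)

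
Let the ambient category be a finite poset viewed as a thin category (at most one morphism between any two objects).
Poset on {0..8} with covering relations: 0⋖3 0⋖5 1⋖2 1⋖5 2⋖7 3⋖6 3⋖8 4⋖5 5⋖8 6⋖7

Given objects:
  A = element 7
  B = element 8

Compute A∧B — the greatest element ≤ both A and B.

Answer: NO MEET EXISTS

Work:
Lower bounds of A=7 and B=8: {0,1,3}
  maximal lower bounds 1 and 3 are incomparable: neither 1≤3 nor 3≤1
→ no greatest lower bound exists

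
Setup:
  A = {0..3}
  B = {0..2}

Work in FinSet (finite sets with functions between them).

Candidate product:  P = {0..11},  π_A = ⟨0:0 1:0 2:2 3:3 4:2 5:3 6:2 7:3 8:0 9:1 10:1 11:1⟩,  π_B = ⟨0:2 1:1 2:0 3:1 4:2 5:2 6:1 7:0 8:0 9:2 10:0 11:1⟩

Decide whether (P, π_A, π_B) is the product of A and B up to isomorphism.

Answer: VALID PRODUCT

Trace:
|A|·|B| = 4·3 = 12;  |P| = 12
Check the pairing map k ↦ (π_A(k), π_B(k)):
  0 : (0,2)
  1 : (0,1)
  2 : (2,0)
  3 : (3,1)
  4 : (2,2)
  5 : (3,2)
  6 : (2,1)
  7 : (3,0)
  8 : (0,0)
  9 : (1,2)
  10 : (1,0)
  11 : (1,1)
distinct pairs in image: 12 / 12 needed
  → bijection onto A×B; projections well-typed.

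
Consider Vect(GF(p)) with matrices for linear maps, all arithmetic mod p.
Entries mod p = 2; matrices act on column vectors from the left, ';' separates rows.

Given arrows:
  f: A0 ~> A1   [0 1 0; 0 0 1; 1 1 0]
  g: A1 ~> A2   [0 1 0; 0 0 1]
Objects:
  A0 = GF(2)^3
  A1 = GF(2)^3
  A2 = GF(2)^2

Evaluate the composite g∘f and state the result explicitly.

Answer: [0 0 1; 1 1 0]

Derivation:
  e0=(1,0,0) f~>(0,0,1) g~>(0,1)
  e1=(0,1,0) f~>(1,0,1) g~>(0,1)
  e2=(0,0,1) f~>(0,1,0) g~>(1,0)
⟦path⟧: [0 0 1; 1 1 0]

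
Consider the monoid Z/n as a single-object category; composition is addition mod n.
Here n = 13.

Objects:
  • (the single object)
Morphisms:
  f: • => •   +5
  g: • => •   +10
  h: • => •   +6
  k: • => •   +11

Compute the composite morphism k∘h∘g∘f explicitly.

Answer: +6

Work:
  0 +5≡5 +10≡2 +6≡8 +11≡6  (mod 13)
result: +6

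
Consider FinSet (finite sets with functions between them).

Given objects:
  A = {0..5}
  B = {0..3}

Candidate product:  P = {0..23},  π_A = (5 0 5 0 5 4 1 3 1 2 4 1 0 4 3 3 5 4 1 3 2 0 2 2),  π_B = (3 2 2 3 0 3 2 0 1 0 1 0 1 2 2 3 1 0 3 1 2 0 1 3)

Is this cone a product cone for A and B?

Answer: VALID PRODUCT

Derivation:
|A|·|B| = 6·4 = 24;  |P| = 24
Check the pairing map k ↦ (π_A(k), π_B(k)):
  0 -> (5,3)
  1 -> (0,2)
  2 -> (5,2)
  3 -> (0,3)
  4 -> (5,0)
  5 -> (4,3)
  6 -> (1,2)
  7 -> (3,0)
  8 -> (1,1)
  9 -> (2,0)
  10 -> (4,1)
  11 -> (1,0)
  12 -> (0,1)
  13 -> (4,2)
  14 -> (3,2)
  15 -> (3,3)
  16 -> (5,1)
  17 -> (4,0)
  18 -> (1,3)
  19 -> (3,1)
  20 -> (2,2)
  21 -> (0,0)
  22 -> (2,1)
  23 -> (2,3)
distinct pairs in image: 24 / 24 needed
  → bijection onto A×B; projections well-typed.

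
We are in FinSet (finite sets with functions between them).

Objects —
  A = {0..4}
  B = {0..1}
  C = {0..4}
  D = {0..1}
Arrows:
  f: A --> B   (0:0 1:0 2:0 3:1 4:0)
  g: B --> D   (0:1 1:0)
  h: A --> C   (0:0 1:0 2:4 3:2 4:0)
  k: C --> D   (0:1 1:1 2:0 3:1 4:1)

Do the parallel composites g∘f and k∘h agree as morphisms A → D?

Path 1 = f;g:
  0 f-->0 g-->1
  1 f-->0 g-->1
  2 f-->0 g-->1
  3 f-->1 g-->0
  4 f-->0 g-->1
  result₁ = (0:1 1:1 2:1 3:0 4:1)
Path 2 = h;k:
  0 h-->0 k-->1
  1 h-->0 k-->1
  2 h-->4 k-->1
  3 h-->2 k-->0
  4 h-->0 k-->1
  result₂ = (0:1 1:1 2:1 3:0 4:1)
Equal? YES — commutes

Answer: COMMUTES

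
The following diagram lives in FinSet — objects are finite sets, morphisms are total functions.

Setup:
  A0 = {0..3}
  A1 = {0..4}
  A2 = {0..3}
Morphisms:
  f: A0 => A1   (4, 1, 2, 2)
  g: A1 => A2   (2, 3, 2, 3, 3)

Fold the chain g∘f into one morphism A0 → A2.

Answer: (3, 3, 2, 2)

Derivation:
  0 f=>4 g=>3
  1 f=>1 g=>3
  2 f=>2 g=>2
  3 f=>2 g=>2
result: (3, 3, 2, 2)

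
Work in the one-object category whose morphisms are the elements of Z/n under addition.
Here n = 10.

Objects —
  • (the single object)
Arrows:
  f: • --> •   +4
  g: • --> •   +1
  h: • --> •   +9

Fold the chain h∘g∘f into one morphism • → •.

  0 +4≡4 +1≡5 +9≡4  (mod 10)
result: +4

Answer: +4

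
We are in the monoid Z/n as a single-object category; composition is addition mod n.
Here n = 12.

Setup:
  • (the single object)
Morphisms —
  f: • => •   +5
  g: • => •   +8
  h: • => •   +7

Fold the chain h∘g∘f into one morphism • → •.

  0 +5≡5 +8≡1 +7≡8  (mod 12)
⟦path⟧: +8

Answer: +8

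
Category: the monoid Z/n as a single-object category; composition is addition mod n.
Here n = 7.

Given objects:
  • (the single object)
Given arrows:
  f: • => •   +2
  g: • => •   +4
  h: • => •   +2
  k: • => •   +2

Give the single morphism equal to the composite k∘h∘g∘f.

  0 +2≡2 +4≡6 +2≡1 +2≡3  (mod 7)
result: +3

Answer: +3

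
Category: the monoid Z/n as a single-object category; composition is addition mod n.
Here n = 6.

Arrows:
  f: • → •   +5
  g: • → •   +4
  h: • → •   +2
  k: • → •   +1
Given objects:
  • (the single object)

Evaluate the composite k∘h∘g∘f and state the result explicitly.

  0 +5≡5 +4≡3 +2≡5 +1≡0  (mod 6)
result: +0

Answer: +0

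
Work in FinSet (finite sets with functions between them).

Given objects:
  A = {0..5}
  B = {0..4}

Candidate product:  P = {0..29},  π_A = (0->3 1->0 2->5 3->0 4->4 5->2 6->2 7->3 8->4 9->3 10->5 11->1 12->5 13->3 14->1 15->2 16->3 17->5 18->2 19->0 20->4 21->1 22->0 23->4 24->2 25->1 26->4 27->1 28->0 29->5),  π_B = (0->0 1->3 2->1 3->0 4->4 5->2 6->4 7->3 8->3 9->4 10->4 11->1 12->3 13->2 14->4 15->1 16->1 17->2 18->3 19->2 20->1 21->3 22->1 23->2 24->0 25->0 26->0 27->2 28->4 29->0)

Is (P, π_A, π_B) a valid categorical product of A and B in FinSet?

|A|·|B| = 6·5 = 30;  |P| = 30
Check the pairing map k ↦ (π_A(k), π_B(k)):
  0 -> (3,0)
  1 -> (0,3)
  2 -> (5,1)
  3 -> (0,0)
  4 -> (4,4)
  5 -> (2,2)
  6 -> (2,4)
  7 -> (3,3)
  8 -> (4,3)
  9 -> (3,4)
  10 -> (5,4)
  11 -> (1,1)
  12 -> (5,3)
  13 -> (3,2)
  14 -> (1,4)
  15 -> (2,1)
  16 -> (3,1)
  17 -> (5,2)
  18 -> (2,3)
  19 -> (0,2)
  20 -> (4,1)
  21 -> (1,3)
  22 -> (0,1)
  23 -> (4,2)
  24 -> (2,0)
  25 -> (1,0)
  26 -> (4,0)
  27 -> (1,2)
  28 -> (0,4)
  29 -> (5,0)
distinct pairs in image: 30 / 30 needed
  → bijection onto A×B; projections well-typed.

Answer: VALID PRODUCT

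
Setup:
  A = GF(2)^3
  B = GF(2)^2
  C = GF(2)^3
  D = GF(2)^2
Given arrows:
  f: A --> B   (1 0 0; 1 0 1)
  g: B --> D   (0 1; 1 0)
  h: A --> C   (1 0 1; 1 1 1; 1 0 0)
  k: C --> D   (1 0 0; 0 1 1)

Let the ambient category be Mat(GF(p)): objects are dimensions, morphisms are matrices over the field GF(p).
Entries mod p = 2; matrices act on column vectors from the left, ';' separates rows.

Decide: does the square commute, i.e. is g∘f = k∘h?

Along f;g (path 1):
  e0=⟨1,0,0⟩ f-->⟨1,1⟩ g-->⟨1,1⟩
  e1=⟨0,1,0⟩ f-->⟨0,0⟩ g-->⟨0,0⟩
  e2=⟨0,0,1⟩ f-->⟨0,1⟩ g-->⟨1,0⟩
  composite₁ = (1 0 1; 1 0 0)
Along h;k (path 2):
  e0=⟨1,0,0⟩ h-->⟨1,1,1⟩ k-->⟨1,0⟩
  e1=⟨0,1,0⟩ h-->⟨0,1,0⟩ k-->⟨0,1⟩
  e2=⟨0,0,1⟩ h-->⟨1,1,0⟩ k-->⟨1,1⟩
  composite₂ = (1 0 1; 0 1 1)
Equal? NO — does not commute

Answer: DOES NOT COMMUTE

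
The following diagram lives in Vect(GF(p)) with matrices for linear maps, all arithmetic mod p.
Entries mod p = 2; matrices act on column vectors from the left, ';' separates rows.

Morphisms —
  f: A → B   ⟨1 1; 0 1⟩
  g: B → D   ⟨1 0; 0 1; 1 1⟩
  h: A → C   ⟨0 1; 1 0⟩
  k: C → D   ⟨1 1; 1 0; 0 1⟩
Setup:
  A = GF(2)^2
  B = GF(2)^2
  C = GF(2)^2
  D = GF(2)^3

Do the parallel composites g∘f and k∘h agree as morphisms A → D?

Answer: COMMUTES

Work:
Path 1 = f;g:
  e0=[1,0] f→[1,0] g→[1,0,1]
  e1=[0,1] f→[1,1] g→[1,1,0]
  composite₁ = ⟨1 1; 0 1; 1 0⟩
Path 2 = h;k:
  e0=[1,0] h→[0,1] k→[1,0,1]
  e1=[0,1] h→[1,0] k→[1,1,0]
  composite₂ = ⟨1 1; 0 1; 1 0⟩
Equal? equal; square commutes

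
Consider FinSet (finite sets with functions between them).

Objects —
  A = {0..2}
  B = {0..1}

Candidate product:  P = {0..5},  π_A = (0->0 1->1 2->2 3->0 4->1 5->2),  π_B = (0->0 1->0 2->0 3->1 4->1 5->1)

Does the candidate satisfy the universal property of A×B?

|A|·|B| = 3·2 = 6;  |P| = 6
Check the pairing map k ↦ (π_A(k), π_B(k)):
  0 -> (0,0)
  1 -> (1,0)
  2 -> (2,0)
  3 -> (0,1)
  4 -> (1,1)
  5 -> (2,1)
distinct pairs in image: 6 / 6 needed
  → bijection onto A×B; projections well-typed.

Answer: VALID PRODUCT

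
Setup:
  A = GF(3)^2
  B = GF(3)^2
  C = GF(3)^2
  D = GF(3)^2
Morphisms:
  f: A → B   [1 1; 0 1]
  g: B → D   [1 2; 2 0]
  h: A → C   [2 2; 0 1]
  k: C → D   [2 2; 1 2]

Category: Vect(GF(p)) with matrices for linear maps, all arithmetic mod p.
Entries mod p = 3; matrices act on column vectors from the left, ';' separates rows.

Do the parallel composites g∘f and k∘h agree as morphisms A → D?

Path 1 = f;g:
  e0=(1,0) f→(1,0) g→(1,2)
  e1=(0,1) f→(1,1) g→(0,2)
  result₁ = [1 0; 2 2]
Path 2 = h;k:
  e0=(1,0) h→(2,0) k→(1,2)
  e1=(0,1) h→(2,1) k→(0,1)
  result₂ = [1 0; 2 1]
Equal? NO — does not commute

Answer: DOES NOT COMMUTE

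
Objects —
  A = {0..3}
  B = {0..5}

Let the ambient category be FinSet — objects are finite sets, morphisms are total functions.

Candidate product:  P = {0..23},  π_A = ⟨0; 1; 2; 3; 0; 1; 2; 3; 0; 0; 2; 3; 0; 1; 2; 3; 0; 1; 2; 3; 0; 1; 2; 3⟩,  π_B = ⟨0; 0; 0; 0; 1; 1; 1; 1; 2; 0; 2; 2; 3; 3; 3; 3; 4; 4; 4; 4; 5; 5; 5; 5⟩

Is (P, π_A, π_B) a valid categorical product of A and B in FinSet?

|A|·|B| = 4·6 = 24;  |P| = 24
Check the pairing map k ↦ (π_A(k), π_B(k)):
  0 : (0,0)
  1 : (1,0)
  2 : (2,0)
  3 : (3,0)
  4 : (0,1)
  5 : (1,1)
  6 : (2,1)
  7 : (3,1)
  8 : (0,2)
  9 : (0,0)  ✗ repeats pair of k=0
  10 : (2,2)
  11 : (3,2)
  12 : (0,3)
  13 : (1,3)
  14 : (2,3)
  15 : (3,3)
  16 : (0,4)
  17 : (1,4)
  18 : (2,4)
  19 : (3,4)
  20 : (0,5)
  21 : (1,5)
  22 : (2,5)
  23 : (3,5)
distinct pairs in image: 23 / 24 needed
  → (0,0) hit at k=0 and k=9

Answer: NOT A VALID PRODUCT — duplicate pair at indices 0,9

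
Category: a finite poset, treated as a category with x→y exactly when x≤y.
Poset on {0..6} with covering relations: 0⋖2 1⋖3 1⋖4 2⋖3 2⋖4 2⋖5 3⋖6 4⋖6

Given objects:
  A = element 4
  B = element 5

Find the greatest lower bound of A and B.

Lower bounds of A=4 and B=5: {0,2}
  0 ≤ 2
  2 ≤ 2
glb = 2

Answer: A∧B = 2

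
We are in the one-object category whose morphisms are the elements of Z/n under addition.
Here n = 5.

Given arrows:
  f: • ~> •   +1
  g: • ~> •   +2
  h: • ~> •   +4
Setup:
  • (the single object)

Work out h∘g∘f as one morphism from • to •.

Answer: +2

Derivation:
  0 +1≡1 +2≡3 +4≡2  (mod 5)
composite: +2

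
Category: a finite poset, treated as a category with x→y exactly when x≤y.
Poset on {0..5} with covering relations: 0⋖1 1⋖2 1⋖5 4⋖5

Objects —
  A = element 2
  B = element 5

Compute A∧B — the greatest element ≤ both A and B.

Common predecessors of 2,5: {0,1}
  0 ⊑ 1
  1 ⊑ 1
glb = 1

Answer: A∧B = 1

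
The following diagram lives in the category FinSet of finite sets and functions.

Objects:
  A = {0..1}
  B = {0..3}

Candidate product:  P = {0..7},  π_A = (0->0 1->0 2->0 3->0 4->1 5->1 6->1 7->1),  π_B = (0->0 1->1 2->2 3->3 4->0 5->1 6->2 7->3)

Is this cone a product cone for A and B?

|A|·|B| = 2·4 = 8;  |P| = 8
Check the pairing map k ↦ (π_A(k), π_B(k)):
  0 -> (0,0)
  1 -> (0,1)
  2 -> (0,2)
  3 -> (0,3)
  4 -> (1,0)
  5 -> (1,1)
  6 -> (1,2)
  7 -> (1,3)
distinct pairs in image: 8 / 8 needed
  → bijection onto A×B; projections well-typed.

Answer: VALID PRODUCT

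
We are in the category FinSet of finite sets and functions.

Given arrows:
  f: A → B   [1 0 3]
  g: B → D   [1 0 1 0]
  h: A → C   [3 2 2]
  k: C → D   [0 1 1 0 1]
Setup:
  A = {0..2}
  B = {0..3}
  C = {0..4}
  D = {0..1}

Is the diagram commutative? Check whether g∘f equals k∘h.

Answer: DOES NOT COMMUTE

Work:
Path 1 = f;g:
  0 f→1 g→0
  1 f→0 g→1
  2 f→3 g→0
  composite₁ = [0 1 0]
Path 2 = h;k:
  0 h→3 k→0
  1 h→2 k→1
  2 h→2 k→1
  composite₂ = [0 1 1]
Equal? NO — does not commute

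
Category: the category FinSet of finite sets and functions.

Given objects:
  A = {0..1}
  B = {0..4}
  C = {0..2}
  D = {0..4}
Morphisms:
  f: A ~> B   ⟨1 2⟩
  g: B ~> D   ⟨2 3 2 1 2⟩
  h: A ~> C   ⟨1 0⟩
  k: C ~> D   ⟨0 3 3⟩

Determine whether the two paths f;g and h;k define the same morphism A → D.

Answer: DOES NOT COMMUTE

Trace:
Along f;g (path 1):
  0 f~>1 g~>3
  1 f~>2 g~>2
  ⟦path⟧₁ = ⟨3 2⟩
Along h;k (path 2):
  0 h~>1 k~>3
  1 h~>0 k~>0
  ⟦path⟧₂ = ⟨3 0⟩
Equal? NO — does not commute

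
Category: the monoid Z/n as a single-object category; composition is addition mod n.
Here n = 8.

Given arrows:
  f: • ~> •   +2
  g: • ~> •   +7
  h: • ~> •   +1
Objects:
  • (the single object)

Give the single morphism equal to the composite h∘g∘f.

Answer: +2

Derivation:
  0 +2≡2 +7≡1 +1≡2  (mod 8)
⟦path⟧: +2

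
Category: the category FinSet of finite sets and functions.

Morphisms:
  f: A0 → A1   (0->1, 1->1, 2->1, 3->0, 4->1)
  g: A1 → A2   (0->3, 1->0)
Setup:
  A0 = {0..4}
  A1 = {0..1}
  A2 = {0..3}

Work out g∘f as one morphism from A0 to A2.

Answer: (0->0, 1->0, 2->0, 3->3, 4->0)

Derivation:
  0 f→1 g→0
  1 f→1 g→0
  2 f→1 g→0
  3 f→0 g→3
  4 f→1 g→0
composite: (0->0, 1->0, 2->0, 3->3, 4->0)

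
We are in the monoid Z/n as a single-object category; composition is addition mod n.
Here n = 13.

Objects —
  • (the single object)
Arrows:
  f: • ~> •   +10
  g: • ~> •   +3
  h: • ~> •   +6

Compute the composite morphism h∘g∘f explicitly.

  0 +10≡10 +3≡0 +6≡6  (mod 13)
composite: +6

Answer: +6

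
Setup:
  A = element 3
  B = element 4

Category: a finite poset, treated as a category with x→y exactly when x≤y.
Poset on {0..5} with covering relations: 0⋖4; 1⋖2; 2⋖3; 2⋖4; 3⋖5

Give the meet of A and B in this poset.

{x : x≤A ∧ x≤B} = {1,2}  (A=3, B=4)
  1 ≤ 2
  2 ≤ 2
glb = 2

Answer: A∧B = 2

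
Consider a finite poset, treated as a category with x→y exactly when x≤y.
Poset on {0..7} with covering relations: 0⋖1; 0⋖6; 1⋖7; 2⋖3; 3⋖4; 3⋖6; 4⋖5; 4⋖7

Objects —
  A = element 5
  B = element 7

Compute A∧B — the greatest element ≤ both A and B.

Common predecessors of 5,7: {2,3,4}
  2 ⊑ 4
  3 ⊑ 4
  4 ⊑ 4
glb = 4

Answer: A∧B = 4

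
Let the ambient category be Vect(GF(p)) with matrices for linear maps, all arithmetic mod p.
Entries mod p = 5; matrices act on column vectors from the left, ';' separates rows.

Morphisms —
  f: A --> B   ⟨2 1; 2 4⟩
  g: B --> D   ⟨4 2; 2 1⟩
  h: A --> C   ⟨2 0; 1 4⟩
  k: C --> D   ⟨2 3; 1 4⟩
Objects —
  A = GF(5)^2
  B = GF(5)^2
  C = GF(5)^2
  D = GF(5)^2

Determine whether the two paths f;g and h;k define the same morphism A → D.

Answer: COMMUTES

Trace:
Along f;g (path 1):
  e0=[1,0] f-->[2,2] g-->[2,1]
  e1=[0,1] f-->[1,4] g-->[2,1]
  ⟦path⟧₁ = ⟨2 2; 1 1⟩
Along h;k (path 2):
  e0=[1,0] h-->[2,1] k-->[2,1]
  e1=[0,1] h-->[0,4] k-->[2,1]
  ⟦path⟧₂ = ⟨2 2; 1 1⟩
Equal? equal; square commutes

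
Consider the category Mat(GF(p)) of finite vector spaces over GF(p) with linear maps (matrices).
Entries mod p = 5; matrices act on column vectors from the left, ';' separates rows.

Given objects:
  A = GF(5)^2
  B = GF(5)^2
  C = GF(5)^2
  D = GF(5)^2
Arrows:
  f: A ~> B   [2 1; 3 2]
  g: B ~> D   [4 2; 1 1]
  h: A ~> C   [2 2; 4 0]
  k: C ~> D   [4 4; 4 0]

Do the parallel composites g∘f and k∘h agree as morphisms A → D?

1) trace f;g:
  e0=[1,0] f~>[2,3] g~>[4,0]
  e1=[0,1] f~>[1,2] g~>[3,3]
  ⟦path⟧₁ = [4 3; 0 3]
2) trace h;k:
  e0=[1,0] h~>[2,4] k~>[4,3]
  e1=[0,1] h~>[2,0] k~>[3,3]
  ⟦path⟧₂ = [4 3; 3 3]
Equal? distinct morphisms ✗

Answer: DOES NOT COMMUTE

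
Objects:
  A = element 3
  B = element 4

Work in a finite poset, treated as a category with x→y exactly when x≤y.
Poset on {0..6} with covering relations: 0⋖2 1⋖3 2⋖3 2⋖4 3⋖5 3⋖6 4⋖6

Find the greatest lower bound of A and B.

Answer: A∧B = 2

Derivation:
Common predecessors of 3,4: {0,2}
  0 ≤ 2
  2 ≤ 2
glb = 2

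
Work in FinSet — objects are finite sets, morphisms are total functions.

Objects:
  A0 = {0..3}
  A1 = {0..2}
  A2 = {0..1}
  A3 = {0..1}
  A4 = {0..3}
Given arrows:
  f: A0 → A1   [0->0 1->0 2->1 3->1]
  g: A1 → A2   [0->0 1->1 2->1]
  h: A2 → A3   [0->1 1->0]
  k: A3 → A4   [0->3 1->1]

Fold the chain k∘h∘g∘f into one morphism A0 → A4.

  0 f→0 g→0 h→1 k→1
  1 f→0 g→0 h→1 k→1
  2 f→1 g→1 h→0 k→3
  3 f→1 g→1 h→0 k→3
result: [0->1 1->1 2->3 3->3]

Answer: [0->1 1->1 2->3 3->3]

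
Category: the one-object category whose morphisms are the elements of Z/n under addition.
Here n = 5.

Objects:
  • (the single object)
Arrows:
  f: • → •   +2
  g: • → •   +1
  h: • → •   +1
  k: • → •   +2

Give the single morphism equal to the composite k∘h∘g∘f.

Answer: +1

Derivation:
  0 +2≡2 +1≡3 +1≡4 +2≡1  (mod 5)
result: +1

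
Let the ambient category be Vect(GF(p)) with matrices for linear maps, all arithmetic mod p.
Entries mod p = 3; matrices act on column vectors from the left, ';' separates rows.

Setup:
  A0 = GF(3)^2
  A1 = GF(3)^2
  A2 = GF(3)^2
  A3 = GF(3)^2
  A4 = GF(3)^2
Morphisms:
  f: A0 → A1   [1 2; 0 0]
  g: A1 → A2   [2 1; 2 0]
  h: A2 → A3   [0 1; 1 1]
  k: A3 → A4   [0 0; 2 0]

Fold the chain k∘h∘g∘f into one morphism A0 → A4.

  e0=[1,0] f→[1,0] g→[2,2] h→[2,1] k→[0,1]
  e1=[0,1] f→[2,0] g→[1,1] h→[1,2] k→[0,2]
result: [0 0; 1 2]

Answer: [0 0; 1 2]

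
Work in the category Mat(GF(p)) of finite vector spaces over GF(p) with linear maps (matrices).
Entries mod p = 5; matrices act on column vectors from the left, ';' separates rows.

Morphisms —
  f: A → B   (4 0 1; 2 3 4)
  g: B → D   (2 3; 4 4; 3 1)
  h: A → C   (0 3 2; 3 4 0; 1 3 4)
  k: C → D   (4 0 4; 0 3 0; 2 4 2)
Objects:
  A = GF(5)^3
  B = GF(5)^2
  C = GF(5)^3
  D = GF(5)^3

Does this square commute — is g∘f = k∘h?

Answer: COMMUTES

Trace:
1) trace f;g:
  e0=[1,0,0] f→[4,2] g→[4,4,4]
  e1=[0,1,0] f→[0,3] g→[4,2,3]
  e2=[0,0,1] f→[1,4] g→[4,0,2]
  ⟦path⟧₁ = (4 4 4; 4 2 0; 4 3 2)
2) trace h;k:
  e0=[1,0,0] h→[0,3,1] k→[4,4,4]
  e1=[0,1,0] h→[3,4,3] k→[4,2,3]
  e2=[0,0,1] h→[2,0,4] k→[4,0,2]
  ⟦path⟧₂ = (4 4 4; 4 2 0; 4 3 2)
Equal? YES — commutes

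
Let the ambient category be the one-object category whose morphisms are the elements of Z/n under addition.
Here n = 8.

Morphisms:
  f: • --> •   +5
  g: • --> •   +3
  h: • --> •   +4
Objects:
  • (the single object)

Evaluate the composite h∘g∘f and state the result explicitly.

Answer: +4

Trace:
  0 +5≡5 +3≡0 +4≡4  (mod 8)
⟦path⟧: +4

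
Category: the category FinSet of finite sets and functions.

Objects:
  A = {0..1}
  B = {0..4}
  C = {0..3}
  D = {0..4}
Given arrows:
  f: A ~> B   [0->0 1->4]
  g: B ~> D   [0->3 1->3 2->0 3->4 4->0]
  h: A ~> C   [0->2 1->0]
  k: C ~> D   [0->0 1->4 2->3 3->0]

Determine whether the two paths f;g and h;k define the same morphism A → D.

Answer: COMMUTES

Trace:
Path 1 = f;g:
  0 f~>0 g~>3
  1 f~>4 g~>0
  ⟦path⟧₁ = [0->3 1->0]
Path 2 = h;k:
  0 h~>2 k~>3
  1 h~>0 k~>0
  ⟦path⟧₂ = [0->3 1->0]
Equal? equal; square commutes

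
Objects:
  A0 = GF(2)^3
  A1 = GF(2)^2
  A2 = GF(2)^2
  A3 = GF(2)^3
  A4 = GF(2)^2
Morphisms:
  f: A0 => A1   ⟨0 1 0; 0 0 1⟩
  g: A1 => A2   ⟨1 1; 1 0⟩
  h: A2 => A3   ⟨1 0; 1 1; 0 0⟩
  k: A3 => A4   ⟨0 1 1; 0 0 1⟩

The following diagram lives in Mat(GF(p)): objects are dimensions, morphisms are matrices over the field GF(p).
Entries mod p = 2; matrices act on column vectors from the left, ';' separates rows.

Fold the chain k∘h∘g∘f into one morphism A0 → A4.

  e0=[1,0,0] f=>[0,0] g=>[0,0] h=>[0,0,0] k=>[0,0]
  e1=[0,1,0] f=>[1,0] g=>[1,1] h=>[1,0,0] k=>[0,0]
  e2=[0,0,1] f=>[0,1] g=>[1,0] h=>[1,1,0] k=>[1,0]
result: ⟨0 0 1; 0 0 0⟩

Answer: ⟨0 0 1; 0 0 0⟩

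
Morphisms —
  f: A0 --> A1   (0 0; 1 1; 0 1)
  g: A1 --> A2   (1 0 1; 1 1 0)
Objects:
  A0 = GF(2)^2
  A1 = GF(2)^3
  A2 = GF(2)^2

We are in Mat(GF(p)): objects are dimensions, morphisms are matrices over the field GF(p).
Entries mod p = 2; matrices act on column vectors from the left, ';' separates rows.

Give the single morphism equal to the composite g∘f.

  e0=[1,0] f-->[0,1,0] g-->[0,1]
  e1=[0,1] f-->[0,1,1] g-->[1,1]
composite: (0 1; 1 1)

Answer: (0 1; 1 1)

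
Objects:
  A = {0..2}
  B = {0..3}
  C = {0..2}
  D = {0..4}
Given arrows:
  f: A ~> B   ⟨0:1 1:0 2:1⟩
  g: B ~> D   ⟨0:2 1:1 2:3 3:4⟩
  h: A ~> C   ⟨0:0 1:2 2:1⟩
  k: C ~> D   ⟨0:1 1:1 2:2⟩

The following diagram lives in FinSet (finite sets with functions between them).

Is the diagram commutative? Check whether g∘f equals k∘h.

Answer: COMMUTES

Trace:
Along f;g (path 1):
  0 f~>1 g~>1
  1 f~>0 g~>2
  2 f~>1 g~>1
  result₁ = ⟨0:1 1:2 2:1⟩
Along h;k (path 2):
  0 h~>0 k~>1
  1 h~>2 k~>2
  2 h~>1 k~>1
  result₂ = ⟨0:1 1:2 2:1⟩
Equal? equal; square commutes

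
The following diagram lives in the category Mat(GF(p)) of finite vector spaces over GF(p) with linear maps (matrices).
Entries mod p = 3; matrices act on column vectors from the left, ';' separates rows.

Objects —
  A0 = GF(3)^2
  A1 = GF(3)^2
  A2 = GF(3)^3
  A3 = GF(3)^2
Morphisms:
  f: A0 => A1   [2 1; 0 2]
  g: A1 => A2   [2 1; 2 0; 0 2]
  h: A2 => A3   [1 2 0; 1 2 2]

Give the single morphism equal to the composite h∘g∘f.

  e0=(1,0) f=>(2,0) g=>(1,1,0) h=>(0,0)
  e1=(0,1) f=>(1,2) g=>(1,2,1) h=>(2,1)
⟦path⟧: [0 2; 0 1]

Answer: [0 2; 0 1]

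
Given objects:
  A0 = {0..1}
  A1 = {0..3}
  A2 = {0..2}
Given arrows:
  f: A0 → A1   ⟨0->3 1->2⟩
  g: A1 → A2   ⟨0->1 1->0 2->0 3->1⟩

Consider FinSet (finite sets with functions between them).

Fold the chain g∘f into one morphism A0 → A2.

Answer: ⟨0->1 1->0⟩

Work:
  0 f→3 g→1
  1 f→2 g→0
result: ⟨0->1 1->0⟩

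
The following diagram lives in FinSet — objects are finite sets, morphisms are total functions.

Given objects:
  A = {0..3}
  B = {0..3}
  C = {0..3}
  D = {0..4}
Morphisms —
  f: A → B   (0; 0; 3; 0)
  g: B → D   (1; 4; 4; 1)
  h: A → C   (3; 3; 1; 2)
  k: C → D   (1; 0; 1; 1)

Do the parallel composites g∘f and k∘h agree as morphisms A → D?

Answer: DOES NOT COMMUTE

Trace:
Path 1 = f;g:
  0 f→0 g→1
  1 f→0 g→1
  2 f→3 g→1
  3 f→0 g→1
  result₁ = (1; 1; 1; 1)
Path 2 = h;k:
  0 h→3 k→1
  1 h→3 k→1
  2 h→1 k→0
  3 h→2 k→1
  result₂ = (1; 1; 0; 1)
Equal? NO — does not commute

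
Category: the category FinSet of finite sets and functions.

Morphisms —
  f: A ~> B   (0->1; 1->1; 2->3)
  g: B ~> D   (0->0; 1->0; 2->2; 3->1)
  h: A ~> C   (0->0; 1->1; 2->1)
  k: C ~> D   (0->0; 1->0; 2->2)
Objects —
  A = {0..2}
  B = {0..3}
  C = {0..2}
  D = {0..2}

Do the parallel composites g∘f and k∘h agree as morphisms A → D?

Answer: DOES NOT COMMUTE

Work:
Path 1 = f;g:
  0 f~>1 g~>0
  1 f~>1 g~>0
  2 f~>3 g~>1
  result₁ = (0->0; 1->0; 2->1)
Path 2 = h;k:
  0 h~>0 k~>0
  1 h~>1 k~>0
  2 h~>1 k~>0
  result₂ = (0->0; 1->0; 2->0)
Equal? differ; not commutative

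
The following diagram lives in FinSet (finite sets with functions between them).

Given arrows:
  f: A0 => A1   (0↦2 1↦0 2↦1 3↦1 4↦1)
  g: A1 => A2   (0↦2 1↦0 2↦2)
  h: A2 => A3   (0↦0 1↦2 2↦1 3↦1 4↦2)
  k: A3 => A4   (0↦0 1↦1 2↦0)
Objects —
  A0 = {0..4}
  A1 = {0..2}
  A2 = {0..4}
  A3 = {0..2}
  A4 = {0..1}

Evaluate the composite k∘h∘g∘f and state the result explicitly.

Answer: (0↦1 1↦1 2↦0 3↦0 4↦0)

Derivation:
  0 f=>2 g=>2 h=>1 k=>1
  1 f=>0 g=>2 h=>1 k=>1
  2 f=>1 g=>0 h=>0 k=>0
  3 f=>1 g=>0 h=>0 k=>0
  4 f=>1 g=>0 h=>0 k=>0
⟦path⟧: (0↦1 1↦1 2↦0 3↦0 4↦0)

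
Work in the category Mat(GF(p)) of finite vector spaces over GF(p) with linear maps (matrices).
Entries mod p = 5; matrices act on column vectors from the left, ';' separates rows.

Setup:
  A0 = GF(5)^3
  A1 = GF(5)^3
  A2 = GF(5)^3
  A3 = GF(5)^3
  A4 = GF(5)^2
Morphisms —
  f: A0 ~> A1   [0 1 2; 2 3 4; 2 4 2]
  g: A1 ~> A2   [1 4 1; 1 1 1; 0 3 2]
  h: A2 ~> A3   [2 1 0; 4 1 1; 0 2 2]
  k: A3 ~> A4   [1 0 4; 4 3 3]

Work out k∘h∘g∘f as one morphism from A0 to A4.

Answer: [1 2 0; 2 2 3]

Derivation:
  e0=[1,0,0] f~>[0,2,2] g~>[0,4,0] h~>[4,4,3] k~>[1,2]
  e1=[0,1,0] f~>[1,3,4] g~>[2,3,2] h~>[2,3,0] k~>[2,2]
  e2=[0,0,1] f~>[2,4,2] g~>[0,3,1] h~>[3,4,3] k~>[0,3]
⟦path⟧: [1 2 0; 2 2 3]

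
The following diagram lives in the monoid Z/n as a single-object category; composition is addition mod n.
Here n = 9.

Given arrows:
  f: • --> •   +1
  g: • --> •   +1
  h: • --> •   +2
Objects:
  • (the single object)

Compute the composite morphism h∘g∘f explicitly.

Answer: +4

Work:
  0 +1≡1 +1≡2 +2≡4  (mod 9)
⟦path⟧: +4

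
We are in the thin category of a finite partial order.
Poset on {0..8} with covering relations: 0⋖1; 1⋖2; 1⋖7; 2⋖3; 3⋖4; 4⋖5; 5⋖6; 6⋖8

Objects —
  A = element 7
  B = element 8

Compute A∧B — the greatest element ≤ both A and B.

Common predecessors of 7,8: {0,1}
  0 ⊑ 1
  1 ⊑ 1
glb = 1

Answer: A∧B = 1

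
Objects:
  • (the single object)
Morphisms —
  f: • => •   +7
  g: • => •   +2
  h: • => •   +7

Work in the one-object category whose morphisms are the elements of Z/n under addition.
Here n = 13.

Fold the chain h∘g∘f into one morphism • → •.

Answer: +3

Derivation:
  0 +7≡7 +2≡9 +7≡3  (mod 13)
result: +3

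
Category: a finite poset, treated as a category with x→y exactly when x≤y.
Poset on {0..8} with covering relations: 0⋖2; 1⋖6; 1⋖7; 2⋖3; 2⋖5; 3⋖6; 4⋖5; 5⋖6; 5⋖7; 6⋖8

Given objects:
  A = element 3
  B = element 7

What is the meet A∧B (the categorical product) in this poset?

Answer: A∧B = 2

Trace:
{x : x⊑A ∧ x⊑B} = {0,2}  (A=3, B=7)
  0 ⊑ 2
  2 ⊑ 2
glb = 2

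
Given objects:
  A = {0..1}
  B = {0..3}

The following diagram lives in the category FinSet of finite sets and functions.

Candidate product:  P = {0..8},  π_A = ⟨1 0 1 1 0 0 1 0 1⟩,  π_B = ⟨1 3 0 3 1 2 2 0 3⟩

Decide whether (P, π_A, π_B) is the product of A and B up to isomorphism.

|A|·|B| = 2·4 = 8;  |P| = 9
  → cardinalities differ; no bijection possible.

Answer: NOT A VALID PRODUCT — |P|=9 ≠ |A|·|B|=8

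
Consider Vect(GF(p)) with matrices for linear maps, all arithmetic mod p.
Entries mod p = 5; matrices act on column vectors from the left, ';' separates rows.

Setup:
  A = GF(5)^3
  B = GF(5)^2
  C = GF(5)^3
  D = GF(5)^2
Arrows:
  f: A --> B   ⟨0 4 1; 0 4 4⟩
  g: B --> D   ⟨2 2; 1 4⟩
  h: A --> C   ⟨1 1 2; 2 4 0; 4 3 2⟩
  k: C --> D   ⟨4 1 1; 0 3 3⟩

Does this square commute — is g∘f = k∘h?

Path 1 = f;g:
  e0=(1,0,0) f-->(0,0) g-->(0,0)
  e1=(0,1,0) f-->(4,4) g-->(1,0)
  e2=(0,0,1) f-->(1,4) g-->(0,2)
  ⟦path⟧₁ = ⟨0 1 0; 0 0 2⟩
Path 2 = h;k:
  e0=(1,0,0) h-->(1,2,4) k-->(0,3)
  e1=(0,1,0) h-->(1,4,3) k-->(1,1)
  e2=(0,0,1) h-->(2,0,2) k-->(0,1)
  ⟦path⟧₂ = ⟨0 1 0; 3 1 1⟩
Equal? differ; not commutative

Answer: DOES NOT COMMUTE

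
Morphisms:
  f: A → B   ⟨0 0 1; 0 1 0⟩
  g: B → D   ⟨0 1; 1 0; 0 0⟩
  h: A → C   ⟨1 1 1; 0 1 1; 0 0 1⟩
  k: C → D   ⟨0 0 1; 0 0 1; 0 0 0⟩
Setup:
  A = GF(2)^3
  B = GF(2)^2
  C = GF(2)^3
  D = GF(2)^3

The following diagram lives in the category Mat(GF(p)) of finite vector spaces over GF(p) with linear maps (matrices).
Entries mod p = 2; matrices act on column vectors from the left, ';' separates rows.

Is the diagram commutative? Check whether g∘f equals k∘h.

Path 1 = f;g:
  e0=(1,0,0) f→(0,0) g→(0,0,0)
  e1=(0,1,0) f→(0,1) g→(1,0,0)
  e2=(0,0,1) f→(1,0) g→(0,1,0)
  result₁ = ⟨0 1 0; 0 0 1; 0 0 0⟩
Path 2 = h;k:
  e0=(1,0,0) h→(1,0,0) k→(0,0,0)
  e1=(0,1,0) h→(1,1,0) k→(0,0,0)
  e2=(0,0,1) h→(1,1,1) k→(1,1,0)
  result₂ = ⟨0 0 1; 0 0 1; 0 0 0⟩
Equal? NO — does not commute

Answer: DOES NOT COMMUTE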